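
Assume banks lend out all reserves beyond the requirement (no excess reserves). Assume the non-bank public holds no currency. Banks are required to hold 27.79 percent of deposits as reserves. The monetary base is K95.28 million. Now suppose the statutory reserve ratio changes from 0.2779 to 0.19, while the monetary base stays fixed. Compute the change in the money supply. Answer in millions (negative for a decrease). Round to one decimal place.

Initially m₁ = 1 / (0.2779) ≈ 3.5984, so M₁ = 3.5984 × 95.28 ≈ 342.8556 million.
After the change m₂ = 1 / (0.19) ≈ 5.2632, so M₂ = 5.2632 × 95.28 ≈ 501.4777 million.
ΔM = M₂ − M₁ = 501.4777 − 342.8556 = 158.6221 million.

K158.6 million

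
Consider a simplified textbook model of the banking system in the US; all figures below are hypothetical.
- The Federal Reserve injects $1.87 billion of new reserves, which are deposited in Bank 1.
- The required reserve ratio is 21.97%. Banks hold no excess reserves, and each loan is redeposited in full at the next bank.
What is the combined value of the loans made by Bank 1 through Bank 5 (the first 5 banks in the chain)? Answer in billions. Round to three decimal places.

$4.720 billion

Bank i lends (1 − rr)^i of the original deposit: Bank 1 lends 1.87·0.7803 ≈ 1.4592, Bank 2 lends 1.87·0.7803² ≈ 1.1386, and so on.
Summing a geometric series: total = 1.87·[0.7803·(1 − 0.7803^5) / (1 − 0.7803)] ≈ 4.7204 billion.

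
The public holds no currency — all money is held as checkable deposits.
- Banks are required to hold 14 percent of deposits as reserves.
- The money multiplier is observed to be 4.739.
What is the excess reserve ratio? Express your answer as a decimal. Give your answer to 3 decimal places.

Using m = 4.739. Since m = (1 + c)/(c + rr + e), the denominator satisfies c + rr + e = (1 + c)/m = (1 + 0) / 4.739 ≈ 0.211015.
With c = 0 and rr = 0.14, the excess reserve ratio is 0.211015 − 0 − 0.14 = 0.071015.

0.071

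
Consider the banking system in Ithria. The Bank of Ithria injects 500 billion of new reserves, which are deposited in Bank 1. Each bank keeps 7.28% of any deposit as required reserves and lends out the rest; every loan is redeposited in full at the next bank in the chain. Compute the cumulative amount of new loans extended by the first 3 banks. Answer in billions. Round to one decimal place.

1292.0 billion

Bank i lends (1 − rr)^i of the original deposit: Bank 1 lends 500·0.9272 = 463.6000, Bank 2 lends 500·0.9272² ≈ 429.8499, and so on.
Summing a geometric series: total = 500·[0.9272·(1 − 0.9272^3) / (1 − 0.9272)] ≈ 1292.0068 billion.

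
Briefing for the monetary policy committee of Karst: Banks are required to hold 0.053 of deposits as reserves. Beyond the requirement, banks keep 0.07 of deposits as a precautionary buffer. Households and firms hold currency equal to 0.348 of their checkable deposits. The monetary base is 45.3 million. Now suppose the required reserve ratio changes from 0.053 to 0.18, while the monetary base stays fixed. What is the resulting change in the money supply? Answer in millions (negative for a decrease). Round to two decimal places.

Initially m₁ = (1 + 0.348) / (0.053 + 0.07 + 0.348) ≈ 2.86200, so M₁ = 2.86200 × 45.3 = 129.6486 million.
After the change m₂ = (1 + 0.348) / (0.18 + 0.07 + 0.348) ≈ 2.25418, so M₂ = 2.25418 × 45.3 ≈ 102.1144 million.
ΔM = M₂ − M₁ = 102.1144 − 129.6486 = -27.5342 million.

-27.53 million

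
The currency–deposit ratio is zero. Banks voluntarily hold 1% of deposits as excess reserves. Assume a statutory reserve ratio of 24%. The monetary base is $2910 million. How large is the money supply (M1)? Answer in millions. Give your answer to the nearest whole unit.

$11640 million

The money multiplier is m = 1 / (rr + e) = 1 / (0.24 + 0.01) = 4.
So M = m × MB = 4 × 2910 = 11640 million.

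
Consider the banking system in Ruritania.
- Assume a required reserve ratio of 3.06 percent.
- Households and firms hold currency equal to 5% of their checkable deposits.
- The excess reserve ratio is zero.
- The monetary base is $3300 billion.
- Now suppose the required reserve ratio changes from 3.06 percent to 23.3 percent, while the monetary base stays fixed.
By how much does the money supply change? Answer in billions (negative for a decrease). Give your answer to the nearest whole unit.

-30746 billion

Initially m₁ = (1 + 0.05) / (0.0306 + 0.05) ≈ 13.02730, so M₁ = 13.02730 × 3300 = 42990.09 billion.
After the change m₂ = (1 + 0.05) / (0.233 + 0.05) ≈ 3.71025, so M₂ = 3.71025 × 3300 = 12243.825 billion.
ΔM = M₂ − M₁ = 12243.825 − 42990.09 = -30746.265 billion.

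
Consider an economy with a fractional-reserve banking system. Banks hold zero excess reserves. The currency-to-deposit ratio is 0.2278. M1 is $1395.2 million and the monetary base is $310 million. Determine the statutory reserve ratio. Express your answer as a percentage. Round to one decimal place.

4.5%

Using m = M/MB = 1395.2/310 ≈ 4.500645. Since m = (1 + c)/(c + rr + e), the denominator satisfies c + rr + e = (1 + c)/m = (1 + 0.2278) / 4.500645 ≈ 0.272805.
With c = 0.2278 and e = 0, the statutory reserve ratio is 0.272805 − 0.2278 − 0 = 0.045005.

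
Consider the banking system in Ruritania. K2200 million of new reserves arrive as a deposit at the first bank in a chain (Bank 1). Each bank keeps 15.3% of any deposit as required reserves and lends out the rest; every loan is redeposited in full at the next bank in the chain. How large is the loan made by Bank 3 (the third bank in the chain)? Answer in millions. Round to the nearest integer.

K1337 million

Each bank lends a fraction (1 − rr) = 0.8470 of the deposit it receives, so Bank 3 receives 2200·0.8470^2 and lends 2200·0.8470^3 ≈ 1336.8199 million.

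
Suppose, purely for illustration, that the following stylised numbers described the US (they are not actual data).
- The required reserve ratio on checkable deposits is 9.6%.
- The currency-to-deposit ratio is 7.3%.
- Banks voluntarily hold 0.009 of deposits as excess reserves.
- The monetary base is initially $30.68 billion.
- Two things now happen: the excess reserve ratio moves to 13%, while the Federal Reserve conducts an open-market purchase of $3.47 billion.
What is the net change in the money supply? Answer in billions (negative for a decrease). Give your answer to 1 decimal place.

Before: m₁ = (1 + 0.073) / (0.096 + 0.009 + 0.073) ≈ 6.0281, MB₁ = 30.68, so M₁ = 6.0281 × 30.68 ≈ 184.9421 billion.
After: m₂ = (1 + 0.073) / (0.096 + 0.13 + 0.073) ≈ 3.5886, MB₂ = 30.68 + 3.47 = 34.15, so M₂ = 3.5886 × 34.15 ≈ 122.5507 billion.
ΔM = M₂ − M₁ = 122.5507 − 184.9421 = -62.3914 billion.

-62.4 billion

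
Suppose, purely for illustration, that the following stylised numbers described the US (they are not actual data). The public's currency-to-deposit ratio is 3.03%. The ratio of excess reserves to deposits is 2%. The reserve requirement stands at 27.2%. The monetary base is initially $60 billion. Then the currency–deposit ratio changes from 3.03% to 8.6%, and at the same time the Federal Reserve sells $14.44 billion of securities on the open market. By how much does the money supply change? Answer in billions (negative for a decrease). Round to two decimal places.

Before: m₁ = (1 + 0.0303) / (0.272 + 0.02 + 0.0303) ≈ 3.19671, MB₁ = 60, so M₁ = 3.19671 × 60 = 191.8026 billion.
After: m₂ = (1 + 0.086) / (0.272 + 0.02 + 0.086) ≈ 2.87302, MB₂ = 60 − 14.44 = 45.56, so M₂ = 2.87302 × 45.56 ≈ 130.8948 billion.
ΔM = M₂ − M₁ = 130.8948 − 191.8026 = -60.9078 billion.

-60.91 billion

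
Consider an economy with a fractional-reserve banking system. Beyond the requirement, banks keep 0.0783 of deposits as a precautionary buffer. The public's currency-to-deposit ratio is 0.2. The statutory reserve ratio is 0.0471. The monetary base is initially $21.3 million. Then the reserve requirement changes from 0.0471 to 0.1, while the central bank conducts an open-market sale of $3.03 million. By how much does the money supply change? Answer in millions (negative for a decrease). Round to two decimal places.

-20.60 million

Before: m₁ = (1 + 0.2) / (0.0471 + 0.0783 + 0.2) ≈ 3.68777, MB₁ = 21.3, so M₁ = 3.68777 × 21.3 ≈ 78.5495 million.
After: m₂ = (1 + 0.2) / (0.1 + 0.0783 + 0.2) ≈ 3.17209, MB₂ = 21.3 − 3.03 = 18.27, so M₂ = 3.17209 × 18.27 ≈ 57.9541 million.
ΔM = M₂ − M₁ = 57.9541 − 78.5495 = -20.5954 million.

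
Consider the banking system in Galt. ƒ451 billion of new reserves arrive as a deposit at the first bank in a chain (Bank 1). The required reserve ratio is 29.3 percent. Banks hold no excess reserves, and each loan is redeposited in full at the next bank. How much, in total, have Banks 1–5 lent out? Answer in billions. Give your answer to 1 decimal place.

Bank i lends (1 − rr)^i of the original deposit: Bank 1 lends 451·0.7070 = 318.8570, Bank 2 lends 451·0.7070² ≈ 225.4319, and so on.
Summing a geometric series: total = 451·[0.7070·(1 − 0.7070^5) / (1 − 0.7070)] ≈ 896.0173 billion.

ƒ896.0 billion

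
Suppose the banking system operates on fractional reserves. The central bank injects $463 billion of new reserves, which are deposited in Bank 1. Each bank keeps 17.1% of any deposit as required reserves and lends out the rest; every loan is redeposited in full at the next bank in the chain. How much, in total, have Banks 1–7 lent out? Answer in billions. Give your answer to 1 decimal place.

Bank i lends (1 − rr)^i of the original deposit: Bank 1 lends 463·0.8290 = 383.8270, Bank 2 lends 463·0.8290² ≈ 318.1926, and so on.
Summing a geometric series: total = 463·[0.8290·(1 − 0.8290^7) / (1 − 0.8290)] ≈ 1640.6243 billion.

$1640.6 billion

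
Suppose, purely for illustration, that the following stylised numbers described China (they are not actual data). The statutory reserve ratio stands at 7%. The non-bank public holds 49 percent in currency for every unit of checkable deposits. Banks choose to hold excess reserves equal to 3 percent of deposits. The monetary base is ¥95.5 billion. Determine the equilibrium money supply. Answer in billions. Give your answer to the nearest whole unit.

The money multiplier is m = (1 + c) / (rr + e + c) = (1 + 0.49) / (0.07 + 0.03 + 0.49) ≈ 2.5254.
So M = m × MB = 2.5254 × 95.5 = 241.1757 billion.

¥241 billion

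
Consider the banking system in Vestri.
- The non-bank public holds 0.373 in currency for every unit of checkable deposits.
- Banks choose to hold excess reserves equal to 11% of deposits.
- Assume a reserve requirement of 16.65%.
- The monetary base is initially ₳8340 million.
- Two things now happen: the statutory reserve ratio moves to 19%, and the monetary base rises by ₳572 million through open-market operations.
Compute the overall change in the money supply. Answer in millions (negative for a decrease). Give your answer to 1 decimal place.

₳551.3 million

Before: m₁ = (1 + 0.373) / (0.1665 + 0.11 + 0.373) ≈ 2.113934, MB₁ = 8340, so M₁ = 2.113934 × 8340 ≈ 17630.2096 million.
After: m₂ = (1 + 0.373) / (0.19 + 0.11 + 0.373) ≈ 2.040119, MB₂ = 8340 + 572 = 8912, so M₂ = 2.040119 × 8912 ≈ 18181.5405 million.
ΔM = M₂ − M₁ = 18181.5405 − 17630.2096 = 551.3309 million.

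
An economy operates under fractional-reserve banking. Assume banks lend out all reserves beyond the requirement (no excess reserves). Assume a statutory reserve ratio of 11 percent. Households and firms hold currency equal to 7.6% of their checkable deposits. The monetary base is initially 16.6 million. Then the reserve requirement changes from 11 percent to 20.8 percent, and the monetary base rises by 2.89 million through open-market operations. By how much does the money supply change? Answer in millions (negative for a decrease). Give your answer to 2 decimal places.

-22.19 million

Before: m₁ = (1 + 0.076) / (0.11 + 0.076) ≈ 5.78495, MB₁ = 16.6, so M₁ = 5.78495 × 16.6 ≈ 96.0302 million.
After: m₂ = (1 + 0.076) / (0.208 + 0.076) ≈ 3.78873, MB₂ = 16.6 + 2.89 = 19.49, so M₂ = 3.78873 × 19.49 ≈ 73.8423 million.
ΔM = M₂ − M₁ = 73.8423 − 96.0302 = -22.1879 million.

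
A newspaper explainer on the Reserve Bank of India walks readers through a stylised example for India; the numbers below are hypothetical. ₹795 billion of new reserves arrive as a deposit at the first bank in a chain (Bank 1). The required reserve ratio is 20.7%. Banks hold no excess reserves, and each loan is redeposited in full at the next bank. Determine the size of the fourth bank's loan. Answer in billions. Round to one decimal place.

₹314.4 billion

Each bank lends a fraction (1 − rr) = 0.7930 of the deposit it receives, so Bank 4 receives 795·0.7930^3 and lends 795·0.7930^4 ≈ 314.3836 billion.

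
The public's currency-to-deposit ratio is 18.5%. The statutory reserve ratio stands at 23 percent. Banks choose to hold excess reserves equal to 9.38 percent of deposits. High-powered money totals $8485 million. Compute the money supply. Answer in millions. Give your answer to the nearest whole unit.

The money multiplier is m = (1 + c) / (rr + e + c) = (1 + 0.185) / (0.23 + 0.0938 + 0.185) ≈ 2.32901.
So M = m × MB = 2.32901 × 8485 ≈ 19761.6498 million.

$19762 million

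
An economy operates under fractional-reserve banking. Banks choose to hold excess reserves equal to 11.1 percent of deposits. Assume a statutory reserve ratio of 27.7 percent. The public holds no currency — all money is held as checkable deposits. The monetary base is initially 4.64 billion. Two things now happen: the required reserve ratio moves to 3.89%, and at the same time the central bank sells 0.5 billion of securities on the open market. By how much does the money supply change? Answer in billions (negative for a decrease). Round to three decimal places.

15.660 billion

Before: m₁ = 1 / (0.277 + 0.111) ≈ 2.57732, MB₁ = 4.64, so M₁ = 2.57732 × 4.64 ≈ 11.9588 billion.
After: m₂ = 1 / (0.0389 + 0.111) ≈ 6.67111, MB₂ = 4.64 − 0.5 = 4.14, so M₂ = 6.67111 × 4.14 ≈ 27.6184 billion.
ΔM = M₂ − M₁ = 27.6184 − 11.9588 = 15.6596 billion.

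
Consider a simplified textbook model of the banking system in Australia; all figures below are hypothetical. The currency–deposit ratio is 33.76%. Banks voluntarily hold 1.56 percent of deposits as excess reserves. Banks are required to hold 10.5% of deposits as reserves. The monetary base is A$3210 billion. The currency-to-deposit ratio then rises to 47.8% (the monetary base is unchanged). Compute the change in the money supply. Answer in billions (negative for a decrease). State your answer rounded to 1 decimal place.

-1445.0 billion

Initially m₁ = (1 + 0.3376) / (0.105 + 0.0156 + 0.3376) ≈ 2.919249, so M₁ = 2.919249 × 3210 ≈ 9370.7893 billion.
After the change m₂ = (1 + 0.478) / (0.105 + 0.0156 + 0.478) ≈ 2.469095, so M₂ = 2.469095 × 3210 ≈ 7925.7949 billion.
ΔM = M₂ − M₁ = 7925.7949 − 9370.7893 = -1444.9944 billion.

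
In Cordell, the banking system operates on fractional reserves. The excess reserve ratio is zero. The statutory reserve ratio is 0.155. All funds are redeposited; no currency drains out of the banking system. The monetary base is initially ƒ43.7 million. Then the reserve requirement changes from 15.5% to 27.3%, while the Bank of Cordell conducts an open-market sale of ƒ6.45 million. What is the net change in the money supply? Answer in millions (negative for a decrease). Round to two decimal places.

-145.49 million

Before: m₁ = 1 / (0.155) ≈ 6.45161, MB₁ = 43.7, so M₁ = 6.45161 × 43.7 ≈ 281.9354 million.
After: m₂ = 1 / (0.273) ≈ 3.66300, MB₂ = 43.7 − 6.45 = 37.25, so M₂ = 3.66300 × 37.25 ≈ 136.4467 million.
ΔM = M₂ − M₁ = 136.4467 − 281.9354 = -145.4887 million.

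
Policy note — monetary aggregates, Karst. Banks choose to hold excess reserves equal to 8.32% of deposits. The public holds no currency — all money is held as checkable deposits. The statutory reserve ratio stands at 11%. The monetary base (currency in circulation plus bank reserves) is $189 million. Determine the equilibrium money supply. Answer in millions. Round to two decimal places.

The money multiplier is m = 1 / (rr + e) = 1 / (0.11 + 0.0832) ≈ 5.175983.
So M = m × MB = 5.175983 × 189 ≈ 978.2608 million.

$978.26 million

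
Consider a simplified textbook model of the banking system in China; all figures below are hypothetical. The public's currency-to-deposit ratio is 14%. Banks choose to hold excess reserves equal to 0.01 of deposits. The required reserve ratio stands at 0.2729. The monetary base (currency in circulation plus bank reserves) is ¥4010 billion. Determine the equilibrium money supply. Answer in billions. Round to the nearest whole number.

¥10810 billion

The money multiplier is m = (1 + c) / (rr + e + c) = (1 + 0.14) / (0.2729 + 0.01 + 0.14) ≈ 2.69567.
So M = m × MB = 2.69567 × 4010 = 10809.6367 billion.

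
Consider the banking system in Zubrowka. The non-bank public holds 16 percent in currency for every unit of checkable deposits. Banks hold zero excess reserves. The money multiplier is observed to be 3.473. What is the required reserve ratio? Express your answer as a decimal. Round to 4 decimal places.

0.1740

Using m = 3.473. Since m = (1 + c)/(c + rr + e), the denominator satisfies c + rr + e = (1 + c)/m = (1 + 0.16) / 3.473 ≈ 0.334005.
With c = 0.16 and e = 0, the required reserve ratio is 0.334005 − 0.16 − 0 = 0.174005.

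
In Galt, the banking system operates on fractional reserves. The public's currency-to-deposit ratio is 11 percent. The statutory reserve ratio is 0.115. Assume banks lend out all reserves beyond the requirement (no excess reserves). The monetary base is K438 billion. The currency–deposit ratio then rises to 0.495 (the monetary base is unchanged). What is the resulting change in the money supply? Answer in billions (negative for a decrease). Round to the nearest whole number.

-1087 billion

Initially m₁ = (1 + 0.11) / (0.115 + 0.11) ≈ 4.9333, so M₁ = 4.9333 × 438 = 2160.7854 billion.
After the change m₂ = (1 + 0.495) / (0.115 + 0.495) ≈ 2.4508, so M₂ = 2.4508 × 438 = 1073.4504 billion.
ΔM = M₂ − M₁ = 1073.4504 − 2160.7854 = -1087.335 billion.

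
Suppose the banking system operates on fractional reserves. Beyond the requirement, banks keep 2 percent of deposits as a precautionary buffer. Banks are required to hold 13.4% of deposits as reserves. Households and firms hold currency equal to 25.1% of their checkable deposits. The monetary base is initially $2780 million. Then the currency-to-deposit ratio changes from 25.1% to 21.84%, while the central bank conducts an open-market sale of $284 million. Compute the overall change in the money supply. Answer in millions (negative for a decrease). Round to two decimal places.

Before: m₁ = (1 + 0.251) / (0.134 + 0.02 + 0.251) ≈ 3.0888889, MB₁ = 2780, so M₁ = 3.0888889 × 2780 ≈ 8587.1111 million.
After: m₂ = (1 + 0.2184) / (0.134 + 0.02 + 0.2184) ≈ 3.2717508, MB₂ = 2780 − 284 = 2496, so M₂ = 3.2717508 × 2496 ≈ 8166.29 million.
ΔM = M₂ − M₁ = 8166.29 − 8587.1111 = -420.8211 million.

-420.82 million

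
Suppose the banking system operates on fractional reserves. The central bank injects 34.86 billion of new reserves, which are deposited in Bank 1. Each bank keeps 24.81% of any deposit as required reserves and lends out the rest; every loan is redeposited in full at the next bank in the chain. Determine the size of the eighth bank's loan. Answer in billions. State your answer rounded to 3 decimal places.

3.561 billion

Each bank lends a fraction (1 − rr) = 0.7519 of the deposit it receives, so Bank 8 receives 34.86·0.7519^7 and lends 34.86·0.7519^8 ≈ 3.5613 billion.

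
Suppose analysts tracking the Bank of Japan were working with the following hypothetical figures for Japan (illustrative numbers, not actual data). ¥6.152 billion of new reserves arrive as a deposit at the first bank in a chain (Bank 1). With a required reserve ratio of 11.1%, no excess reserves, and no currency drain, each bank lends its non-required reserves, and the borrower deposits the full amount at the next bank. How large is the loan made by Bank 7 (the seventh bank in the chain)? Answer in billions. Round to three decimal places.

¥2.700 billion

Each bank lends a fraction (1 − rr) = 0.8890 of the deposit it receives, so Bank 7 receives 6.152·0.8890^6 and lends 6.152·0.8890^7 ≈ 2.6998 billion.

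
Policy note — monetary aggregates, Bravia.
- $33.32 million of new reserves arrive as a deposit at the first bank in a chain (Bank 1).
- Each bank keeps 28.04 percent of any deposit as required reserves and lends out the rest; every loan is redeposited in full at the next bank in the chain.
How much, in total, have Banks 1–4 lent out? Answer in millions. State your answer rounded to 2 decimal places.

Bank i lends (1 − rr)^i of the original deposit: Bank 1 lends 33.32·0.7196 ≈ 23.9771, Bank 2 lends 33.32·0.7196² ≈ 17.2539, and so on.
Summing a geometric series: total = 33.32·[0.7196·(1 − 0.7196^4) / (1 − 0.7196)] ≈ 62.5814 million.

$62.58 million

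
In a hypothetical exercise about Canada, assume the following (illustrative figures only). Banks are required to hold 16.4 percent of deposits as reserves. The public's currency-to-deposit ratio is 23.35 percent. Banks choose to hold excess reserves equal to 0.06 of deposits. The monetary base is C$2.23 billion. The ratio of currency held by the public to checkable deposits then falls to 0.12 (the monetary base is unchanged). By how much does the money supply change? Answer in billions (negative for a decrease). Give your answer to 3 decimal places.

Initially m₁ = (1 + 0.2335) / (0.164 + 0.06 + 0.2335) ≈ 2.69617, so M₁ = 2.69617 × 2.23 ≈ 6.0125 billion.
After the change m₂ = (1 + 0.12) / (0.164 + 0.06 + 0.12) ≈ 3.25581, so M₂ = 3.25581 × 2.23 ≈ 7.2605 billion.
ΔM = M₂ − M₁ = 7.2605 − 6.0125 = 1.248 billion.

C$1.248 billion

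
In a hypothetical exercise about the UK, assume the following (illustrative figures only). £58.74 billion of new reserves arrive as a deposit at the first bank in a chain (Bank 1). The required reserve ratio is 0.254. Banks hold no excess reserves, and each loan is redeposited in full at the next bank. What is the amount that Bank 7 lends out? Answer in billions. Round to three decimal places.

£7.553 billion

Each bank lends a fraction (1 − rr) = 0.7460 of the deposit it receives, so Bank 7 receives 58.74·0.7460^6 and lends 58.74·0.7460^7 ≈ 7.5528 billion.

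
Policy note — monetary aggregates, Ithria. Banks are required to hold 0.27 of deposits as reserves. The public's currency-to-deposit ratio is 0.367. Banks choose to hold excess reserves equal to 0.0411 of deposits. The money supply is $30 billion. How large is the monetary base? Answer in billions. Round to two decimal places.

$14.88 billion

The money multiplier is m = (1 + c) / (rr + e + c) = (1 + 0.367) / (0.27 + 0.0411 + 0.367) ≈ 2.01593.
MB = M / m = 30 / 2.01593 ≈ 14.8815 billion.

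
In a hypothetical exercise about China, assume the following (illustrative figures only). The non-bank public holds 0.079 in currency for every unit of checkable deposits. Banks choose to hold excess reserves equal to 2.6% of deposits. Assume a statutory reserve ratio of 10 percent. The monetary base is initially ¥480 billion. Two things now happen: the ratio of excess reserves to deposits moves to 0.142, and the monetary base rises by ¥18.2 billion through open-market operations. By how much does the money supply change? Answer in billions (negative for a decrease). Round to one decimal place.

Before: m₁ = (1 + 0.079) / (0.1 + 0.026 + 0.079) ≈ 5.26341, MB₁ = 480, so M₁ = 5.26341 × 480 = 2526.4368 billion.
After: m₂ = (1 + 0.079) / (0.1 + 0.142 + 0.079) ≈ 3.36137, MB₂ = 480 + 18.2 = 498.2, so M₂ = 3.36137 × 498.2 ≈ 1674.6345 billion.
ΔM = M₂ − M₁ = 1674.6345 − 2526.4368 = -851.8023 billion.

-851.8 billion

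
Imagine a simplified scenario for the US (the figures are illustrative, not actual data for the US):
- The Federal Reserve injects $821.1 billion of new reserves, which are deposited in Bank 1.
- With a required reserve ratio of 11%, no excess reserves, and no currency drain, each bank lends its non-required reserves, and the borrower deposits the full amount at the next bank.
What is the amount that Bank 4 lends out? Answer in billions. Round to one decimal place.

$515.2 billion

Each bank lends a fraction (1 − rr) = 0.8900 of the deposit it receives, so Bank 4 receives 821.1·0.8900^3 and lends 821.1·0.8900^4 ≈ 515.1765 billion.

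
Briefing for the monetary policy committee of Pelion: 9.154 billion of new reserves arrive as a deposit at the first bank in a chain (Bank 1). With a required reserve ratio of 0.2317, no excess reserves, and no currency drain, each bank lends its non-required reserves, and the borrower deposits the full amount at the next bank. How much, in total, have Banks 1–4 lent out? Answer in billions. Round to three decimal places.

19.778 billion

Bank i lends (1 − rr)^i of the original deposit: Bank 1 lends 9.154·0.7683 ≈ 7.0330, Bank 2 lends 9.154·0.7683² ≈ 5.4035, and so on.
Summing a geometric series: total = 9.154·[0.7683·(1 − 0.7683^4) / (1 − 0.7683)] ≈ 19.7776 billion.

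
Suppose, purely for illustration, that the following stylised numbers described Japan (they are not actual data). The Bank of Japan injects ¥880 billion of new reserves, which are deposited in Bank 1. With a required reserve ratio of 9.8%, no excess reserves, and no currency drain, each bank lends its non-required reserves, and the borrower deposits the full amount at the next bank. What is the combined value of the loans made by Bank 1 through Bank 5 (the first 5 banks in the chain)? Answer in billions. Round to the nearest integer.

Bank i lends (1 − rr)^i of the original deposit: Bank 1 lends 880·0.9020 = 793.7600, Bank 2 lends 880·0.9020² ≈ 715.9715, and so on.
Summing a geometric series: total = 880·[0.9020·(1 − 0.9020^5) / (1 − 0.9020)] ≈ 3263.4857 billion.

¥3263 billion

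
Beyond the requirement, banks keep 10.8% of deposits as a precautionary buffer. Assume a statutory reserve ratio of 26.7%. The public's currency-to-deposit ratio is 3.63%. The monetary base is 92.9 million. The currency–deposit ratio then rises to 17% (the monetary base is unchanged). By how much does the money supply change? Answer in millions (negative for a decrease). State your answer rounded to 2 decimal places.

-34.63 million

Initially m₁ = (1 + 0.0363) / (0.267 + 0.108 + 0.0363) ≈ 2.51957, so M₁ = 2.51957 × 92.9 ≈ 234.0681 million.
After the change m₂ = (1 + 0.17) / (0.267 + 0.108 + 0.17) ≈ 2.14679, so M₂ = 2.14679 × 92.9 ≈ 199.4368 million.
ΔM = M₂ − M₁ = 199.4368 − 234.0681 = -34.6313 million.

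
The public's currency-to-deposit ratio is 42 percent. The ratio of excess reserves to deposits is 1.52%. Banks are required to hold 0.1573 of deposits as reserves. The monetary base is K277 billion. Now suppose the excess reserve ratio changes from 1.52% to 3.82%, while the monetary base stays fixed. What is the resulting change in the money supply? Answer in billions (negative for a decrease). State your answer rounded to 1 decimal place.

Initially m₁ = (1 + 0.42) / (0.1573 + 0.0152 + 0.42) ≈ 2.39662, so M₁ = 2.39662 × 277 ≈ 663.8637 billion.
After the change m₂ = (1 + 0.42) / (0.1573 + 0.0382 + 0.42) ≈ 2.30707, so M₂ = 2.30707 × 277 ≈ 639.0584 billion.
ΔM = M₂ − M₁ = 639.0584 − 663.8637 = -24.8053 billion.

-24.8 billion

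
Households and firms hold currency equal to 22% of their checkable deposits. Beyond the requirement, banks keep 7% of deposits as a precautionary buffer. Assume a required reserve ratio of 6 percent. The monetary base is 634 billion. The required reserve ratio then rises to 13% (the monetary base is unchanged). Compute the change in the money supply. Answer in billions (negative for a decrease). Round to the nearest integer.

-368 billion

Initially m₁ = (1 + 0.22) / (0.06 + 0.07 + 0.22) ≈ 3.4857, so M₁ = 3.4857 × 634 = 2209.9338 billion.
After the change m₂ = (1 + 0.22) / (0.13 + 0.07 + 0.22) ≈ 2.9048, so M₂ = 2.9048 × 634 = 1841.6432 billion.
ΔM = M₂ − M₁ = 1841.6432 − 2209.9338 = -368.2906 billion.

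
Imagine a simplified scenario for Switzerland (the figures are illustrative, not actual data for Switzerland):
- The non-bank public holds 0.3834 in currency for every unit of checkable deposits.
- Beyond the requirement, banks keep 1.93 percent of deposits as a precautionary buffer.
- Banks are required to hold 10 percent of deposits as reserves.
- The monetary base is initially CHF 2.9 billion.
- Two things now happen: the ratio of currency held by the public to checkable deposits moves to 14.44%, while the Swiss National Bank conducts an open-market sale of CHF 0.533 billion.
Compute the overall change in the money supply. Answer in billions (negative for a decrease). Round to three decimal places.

CHF 2.292 billion

Before: m₁ = (1 + 0.3834) / (0.1 + 0.0193 + 0.3834) ≈ 2.75194, MB₁ = 2.9, so M₁ = 2.75194 × 2.9 ≈ 7.9806 billion.
After: m₂ = (1 + 0.1444) / (0.1 + 0.0193 + 0.1444) ≈ 4.33978, MB₂ = 2.9 − 0.533 = 2.367, so M₂ = 4.33978 × 2.367 ≈ 10.2723 billion.
ΔM = M₂ − M₁ = 10.2723 − 7.9806 = 2.2917 billion.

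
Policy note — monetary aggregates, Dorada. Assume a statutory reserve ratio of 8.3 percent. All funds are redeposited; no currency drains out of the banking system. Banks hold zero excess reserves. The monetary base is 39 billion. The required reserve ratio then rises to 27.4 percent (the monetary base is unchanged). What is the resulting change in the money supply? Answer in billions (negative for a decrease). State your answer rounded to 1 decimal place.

-327.5 billion

Initially m₁ = 1 / (0.083) ≈ 12.0482, so M₁ = 12.0482 × 39 = 469.8798 billion.
After the change m₂ = 1 / (0.274) ≈ 3.6496, so M₂ = 3.6496 × 39 = 142.3344 billion.
ΔM = M₂ − M₁ = 142.3344 − 469.8798 = -327.5454 billion.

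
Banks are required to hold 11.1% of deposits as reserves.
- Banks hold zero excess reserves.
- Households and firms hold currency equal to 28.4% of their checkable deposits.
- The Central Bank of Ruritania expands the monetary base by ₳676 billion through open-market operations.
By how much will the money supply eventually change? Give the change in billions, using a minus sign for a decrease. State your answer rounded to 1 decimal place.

₳2197.4 billion

The money multiplier is m = (1 + c) / (rr + c) = (1 + 0.284) / (0.111 + 0.284) ≈ 3.25063.
The purchase adds 676 billion of base, so ΔM = m × ΔMB = 3.25063 × (+676) ≈ 2197.4259 billion.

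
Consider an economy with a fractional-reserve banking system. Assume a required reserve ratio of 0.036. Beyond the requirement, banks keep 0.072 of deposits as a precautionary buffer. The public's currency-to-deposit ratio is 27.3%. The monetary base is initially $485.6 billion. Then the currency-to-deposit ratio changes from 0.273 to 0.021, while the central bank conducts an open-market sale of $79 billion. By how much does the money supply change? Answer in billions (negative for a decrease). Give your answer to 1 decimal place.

$1595.6 billion

Before: m₁ = (1 + 0.273) / (0.036 + 0.072 + 0.273) ≈ 3.34121, MB₁ = 485.6, so M₁ = 3.34121 × 485.6 ≈ 1622.4916 billion.
After: m₂ = (1 + 0.021) / (0.036 + 0.072 + 0.021) ≈ 7.91473, MB₂ = 485.6 − 79 = 406.6, so M₂ = 7.91473 × 406.6 ≈ 3218.1292 billion.
ΔM = M₂ − M₁ = 3218.1292 − 1622.4916 = 1595.6376 billion.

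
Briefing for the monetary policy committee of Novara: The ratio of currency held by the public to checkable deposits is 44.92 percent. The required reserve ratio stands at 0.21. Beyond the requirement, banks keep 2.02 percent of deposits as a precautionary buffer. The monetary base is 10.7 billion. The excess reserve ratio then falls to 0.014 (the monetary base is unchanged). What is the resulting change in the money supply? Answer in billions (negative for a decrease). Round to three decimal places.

0.210 billion

Initially m₁ = (1 + 0.4492) / (0.21 + 0.0202 + 0.4492) ≈ 2.133059, so M₁ = 2.133059 × 10.7 ≈ 22.8237 billion.
After the change m₂ = (1 + 0.4492) / (0.21 + 0.014 + 0.4492) ≈ 2.152704, so M₂ = 2.152704 × 10.7 ≈ 23.0339 billion.
ΔM = M₂ − M₁ = 23.0339 − 22.8237 = 0.2102 billion.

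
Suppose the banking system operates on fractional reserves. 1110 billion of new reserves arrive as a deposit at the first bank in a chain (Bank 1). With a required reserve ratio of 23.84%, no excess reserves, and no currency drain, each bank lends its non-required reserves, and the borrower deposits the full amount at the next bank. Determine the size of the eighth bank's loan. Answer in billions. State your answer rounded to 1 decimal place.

Each bank lends a fraction (1 − rr) = 0.7616 of the deposit it receives, so Bank 8 receives 1110·0.7616^7 and lends 1110·0.7616^8 ≈ 125.6430 billion.

125.6 billion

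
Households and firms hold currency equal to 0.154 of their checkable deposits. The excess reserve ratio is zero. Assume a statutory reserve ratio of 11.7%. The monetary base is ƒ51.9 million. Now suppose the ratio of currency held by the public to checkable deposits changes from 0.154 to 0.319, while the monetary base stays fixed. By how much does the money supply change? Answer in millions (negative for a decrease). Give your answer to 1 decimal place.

-64.0 million

Initially m₁ = (1 + 0.154) / (0.117 + 0.154) ≈ 4.2583, so M₁ = 4.2583 × 51.9 ≈ 221.0058 million.
After the change m₂ = (1 + 0.319) / (0.117 + 0.319) ≈ 3.0252, so M₂ = 3.0252 × 51.9 ≈ 157.0079 million.
ΔM = M₂ − M₁ = 157.0079 − 221.0058 = -63.9979 million.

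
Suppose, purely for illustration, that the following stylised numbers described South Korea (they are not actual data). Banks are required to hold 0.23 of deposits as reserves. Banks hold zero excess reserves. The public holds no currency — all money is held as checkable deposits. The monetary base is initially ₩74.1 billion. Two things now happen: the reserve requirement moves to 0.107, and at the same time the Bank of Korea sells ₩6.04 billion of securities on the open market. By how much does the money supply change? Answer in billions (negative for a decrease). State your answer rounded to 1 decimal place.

Before: m₁ = 1 / (0.23) ≈ 4.3478, MB₁ = 74.1, so M₁ = 4.3478 × 74.1 ≈ 322.172 billion.
After: m₂ = 1 / (0.107) ≈ 9.3458, MB₂ = 74.1 − 6.04 = 68.06, so M₂ = 9.3458 × 68.06 ≈ 636.0751 billion.
ΔM = M₂ − M₁ = 636.0751 − 322.172 = 313.9031 billion.

₩313.9 billion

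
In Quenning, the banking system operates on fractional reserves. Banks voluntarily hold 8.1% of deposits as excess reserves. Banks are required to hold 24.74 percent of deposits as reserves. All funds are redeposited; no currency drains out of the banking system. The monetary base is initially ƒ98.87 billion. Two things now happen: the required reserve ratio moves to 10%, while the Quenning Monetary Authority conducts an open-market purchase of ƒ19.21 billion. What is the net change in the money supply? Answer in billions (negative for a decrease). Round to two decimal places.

Before: m₁ = 1 / (0.2474 + 0.081) ≈ 3.045067, MB₁ = 98.87, so M₁ = 3.045067 × 98.87 ≈ 301.0658 billion.
After: m₂ = 1 / (0.1 + 0.081) ≈ 5.524862, MB₂ = 98.87 + 19.21 = 118.08, so M₂ = 5.524862 × 118.08 ≈ 652.3757 billion.
ΔM = M₂ − M₁ = 652.3757 − 301.0658 = 351.3099 billion.

ƒ351.31 billion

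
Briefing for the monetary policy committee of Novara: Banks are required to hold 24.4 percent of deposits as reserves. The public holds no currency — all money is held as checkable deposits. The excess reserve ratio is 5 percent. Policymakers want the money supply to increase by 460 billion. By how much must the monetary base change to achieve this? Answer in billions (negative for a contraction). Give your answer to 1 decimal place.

135.2 billion

The money multiplier is m = 1 / (rr + e) = 1 / (0.244 + 0.05) ≈ 3.40136.
ΔMB = ΔM / m = (+460) / 3.40136 ≈ 135.24 billion.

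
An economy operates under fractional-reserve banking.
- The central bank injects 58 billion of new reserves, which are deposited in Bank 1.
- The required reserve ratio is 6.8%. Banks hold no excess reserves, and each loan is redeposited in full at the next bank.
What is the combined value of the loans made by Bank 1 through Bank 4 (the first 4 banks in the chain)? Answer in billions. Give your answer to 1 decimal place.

195.2 billion

Bank i lends (1 − rr)^i of the original deposit: Bank 1 lends 58·0.9320 = 54.0560, Bank 2 lends 58·0.9320² ≈ 50.3802, and so on.
Summing a geometric series: total = 58·[0.9320·(1 − 0.9320^4) / (1 − 0.9320)] ≈ 195.1520 billion.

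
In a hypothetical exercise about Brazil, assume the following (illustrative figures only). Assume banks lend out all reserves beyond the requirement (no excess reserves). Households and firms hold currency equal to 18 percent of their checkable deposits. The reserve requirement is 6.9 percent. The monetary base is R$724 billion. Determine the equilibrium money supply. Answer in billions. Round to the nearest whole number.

The money multiplier is m = (1 + c) / (rr + c) = (1 + 0.18) / (0.069 + 0.18) ≈ 4.7390.
So M = m × MB = 4.7390 × 724 = 3431.036 billion.

R$3431 billion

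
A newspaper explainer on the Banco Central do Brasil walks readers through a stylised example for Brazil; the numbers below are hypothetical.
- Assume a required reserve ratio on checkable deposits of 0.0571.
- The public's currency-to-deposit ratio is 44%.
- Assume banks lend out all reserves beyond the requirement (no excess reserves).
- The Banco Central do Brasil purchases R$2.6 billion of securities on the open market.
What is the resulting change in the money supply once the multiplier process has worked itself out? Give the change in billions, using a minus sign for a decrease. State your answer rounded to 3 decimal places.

R$7.532 billion

The money multiplier is m = (1 + c) / (rr + c) = (1 + 0.44) / (0.0571 + 0.44) ≈ 2.89680.
The purchase adds 2.6 billion of base, so ΔM = m × ΔMB = 2.89680 × (+2.6) ≈ 7.5317 billion.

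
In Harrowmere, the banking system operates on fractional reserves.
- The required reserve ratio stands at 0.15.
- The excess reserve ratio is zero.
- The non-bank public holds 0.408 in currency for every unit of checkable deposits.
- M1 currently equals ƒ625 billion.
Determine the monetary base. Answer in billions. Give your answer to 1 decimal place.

The money multiplier is m = (1 + c) / (rr + c) = (1 + 0.408) / (0.15 + 0.408) ≈ 2.52330.
MB = M / m = 625 / 2.52330 ≈ 247.6915 billion.

ƒ247.7 billion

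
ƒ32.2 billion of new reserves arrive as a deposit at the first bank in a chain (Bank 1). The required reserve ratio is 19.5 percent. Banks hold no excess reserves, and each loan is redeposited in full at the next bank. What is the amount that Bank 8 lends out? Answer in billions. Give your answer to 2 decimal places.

ƒ5.68 billion

Each bank lends a fraction (1 − rr) = 0.8050 of the deposit it receives, so Bank 8 receives 32.2·0.8050^7 and lends 32.2·0.8050^8 ≈ 5.6784 billion.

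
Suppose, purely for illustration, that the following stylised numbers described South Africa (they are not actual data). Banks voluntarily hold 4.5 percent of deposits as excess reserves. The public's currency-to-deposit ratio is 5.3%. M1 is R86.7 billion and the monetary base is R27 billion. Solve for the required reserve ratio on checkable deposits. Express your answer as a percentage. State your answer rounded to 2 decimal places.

Using m = M/MB = 86.7/27 ≈ 3.211111. Since m = (1 + c)/(c + rr + e), the denominator satisfies c + rr + e = (1 + c)/m = (1 + 0.053) / 3.211111 ≈ 0.327924.
With c = 0.053 and e = 0.045, the required reserve ratio on checkable deposits is 0.327924 − 0.053 − 0.045 = 0.229924.

22.99%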